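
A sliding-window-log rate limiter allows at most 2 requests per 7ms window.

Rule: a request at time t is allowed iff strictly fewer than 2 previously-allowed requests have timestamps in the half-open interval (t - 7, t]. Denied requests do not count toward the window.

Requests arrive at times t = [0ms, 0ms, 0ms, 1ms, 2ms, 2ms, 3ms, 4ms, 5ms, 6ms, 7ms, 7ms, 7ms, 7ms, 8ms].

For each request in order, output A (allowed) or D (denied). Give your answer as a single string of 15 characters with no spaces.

Tracking allowed requests in the window:
  req#1 t=0ms: ALLOW
  req#2 t=0ms: ALLOW
  req#3 t=0ms: DENY
  req#4 t=1ms: DENY
  req#5 t=2ms: DENY
  req#6 t=2ms: DENY
  req#7 t=3ms: DENY
  req#8 t=4ms: DENY
  req#9 t=5ms: DENY
  req#10 t=6ms: DENY
  req#11 t=7ms: ALLOW
  req#12 t=7ms: ALLOW
  req#13 t=7ms: DENY
  req#14 t=7ms: DENY
  req#15 t=8ms: DENY

Answer: AADDDDDDDDAADDD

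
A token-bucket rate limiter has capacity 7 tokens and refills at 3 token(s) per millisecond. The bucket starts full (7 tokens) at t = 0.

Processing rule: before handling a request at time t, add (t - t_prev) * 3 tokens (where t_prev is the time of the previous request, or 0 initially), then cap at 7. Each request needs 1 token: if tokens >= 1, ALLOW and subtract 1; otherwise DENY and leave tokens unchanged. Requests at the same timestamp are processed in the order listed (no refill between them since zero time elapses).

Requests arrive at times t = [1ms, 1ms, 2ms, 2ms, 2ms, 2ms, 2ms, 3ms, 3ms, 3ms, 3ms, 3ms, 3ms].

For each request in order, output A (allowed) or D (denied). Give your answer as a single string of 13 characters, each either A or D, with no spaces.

Simulating step by step:
  req#1 t=1ms: ALLOW
  req#2 t=1ms: ALLOW
  req#3 t=2ms: ALLOW
  req#4 t=2ms: ALLOW
  req#5 t=2ms: ALLOW
  req#6 t=2ms: ALLOW
  req#7 t=2ms: ALLOW
  req#8 t=3ms: ALLOW
  req#9 t=3ms: ALLOW
  req#10 t=3ms: ALLOW
  req#11 t=3ms: ALLOW
  req#12 t=3ms: ALLOW
  req#13 t=3ms: DENY

Answer: AAAAAAAAAAAAD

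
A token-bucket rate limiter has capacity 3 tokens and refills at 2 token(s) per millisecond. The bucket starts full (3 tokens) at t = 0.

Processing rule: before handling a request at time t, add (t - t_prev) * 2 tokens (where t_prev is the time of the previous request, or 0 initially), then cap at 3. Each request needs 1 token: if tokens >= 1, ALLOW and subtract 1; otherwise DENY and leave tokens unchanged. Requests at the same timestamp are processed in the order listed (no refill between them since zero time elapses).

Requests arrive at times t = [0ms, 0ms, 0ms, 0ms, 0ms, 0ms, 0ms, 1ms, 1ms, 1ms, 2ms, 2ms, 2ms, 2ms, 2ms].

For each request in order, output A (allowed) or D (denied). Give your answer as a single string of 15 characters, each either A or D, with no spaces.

Answer: AAADDDDAADAADDD

Derivation:
Simulating step by step:
  req#1 t=0ms: ALLOW
  req#2 t=0ms: ALLOW
  req#3 t=0ms: ALLOW
  req#4 t=0ms: DENY
  req#5 t=0ms: DENY
  req#6 t=0ms: DENY
  req#7 t=0ms: DENY
  req#8 t=1ms: ALLOW
  req#9 t=1ms: ALLOW
  req#10 t=1ms: DENY
  req#11 t=2ms: ALLOW
  req#12 t=2ms: ALLOW
  req#13 t=2ms: DENY
  req#14 t=2ms: DENY
  req#15 t=2ms: DENY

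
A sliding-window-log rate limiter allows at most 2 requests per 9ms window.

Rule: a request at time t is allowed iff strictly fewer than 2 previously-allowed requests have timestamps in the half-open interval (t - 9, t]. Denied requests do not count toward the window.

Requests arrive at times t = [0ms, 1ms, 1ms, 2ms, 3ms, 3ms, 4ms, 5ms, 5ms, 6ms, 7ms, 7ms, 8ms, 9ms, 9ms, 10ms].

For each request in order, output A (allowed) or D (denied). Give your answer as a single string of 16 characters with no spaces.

Answer: AADDDDDDDDDDDADA

Derivation:
Tracking allowed requests in the window:
  req#1 t=0ms: ALLOW
  req#2 t=1ms: ALLOW
  req#3 t=1ms: DENY
  req#4 t=2ms: DENY
  req#5 t=3ms: DENY
  req#6 t=3ms: DENY
  req#7 t=4ms: DENY
  req#8 t=5ms: DENY
  req#9 t=5ms: DENY
  req#10 t=6ms: DENY
  req#11 t=7ms: DENY
  req#12 t=7ms: DENY
  req#13 t=8ms: DENY
  req#14 t=9ms: ALLOW
  req#15 t=9ms: DENY
  req#16 t=10ms: ALLOW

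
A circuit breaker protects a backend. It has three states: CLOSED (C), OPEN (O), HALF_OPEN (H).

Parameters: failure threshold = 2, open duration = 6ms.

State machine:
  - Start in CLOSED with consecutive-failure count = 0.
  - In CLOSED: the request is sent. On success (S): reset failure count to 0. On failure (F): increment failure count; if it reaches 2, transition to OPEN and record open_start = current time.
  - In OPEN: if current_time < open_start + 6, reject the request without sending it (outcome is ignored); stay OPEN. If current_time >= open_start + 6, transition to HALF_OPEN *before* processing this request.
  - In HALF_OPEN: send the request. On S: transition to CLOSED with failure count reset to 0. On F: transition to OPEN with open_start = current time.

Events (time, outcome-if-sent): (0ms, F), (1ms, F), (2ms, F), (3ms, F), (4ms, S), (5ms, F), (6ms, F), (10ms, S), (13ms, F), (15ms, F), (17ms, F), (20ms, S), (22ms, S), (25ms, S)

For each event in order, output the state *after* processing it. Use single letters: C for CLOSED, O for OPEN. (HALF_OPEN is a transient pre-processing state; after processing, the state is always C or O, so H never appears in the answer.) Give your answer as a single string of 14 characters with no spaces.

State after each event:
  event#1 t=0ms outcome=F: state=CLOSED
  event#2 t=1ms outcome=F: state=OPEN
  event#3 t=2ms outcome=F: state=OPEN
  event#4 t=3ms outcome=F: state=OPEN
  event#5 t=4ms outcome=S: state=OPEN
  event#6 t=5ms outcome=F: state=OPEN
  event#7 t=6ms outcome=F: state=OPEN
  event#8 t=10ms outcome=S: state=CLOSED
  event#9 t=13ms outcome=F: state=CLOSED
  event#10 t=15ms outcome=F: state=OPEN
  event#11 t=17ms outcome=F: state=OPEN
  event#12 t=20ms outcome=S: state=OPEN
  event#13 t=22ms outcome=S: state=CLOSED
  event#14 t=25ms outcome=S: state=CLOSED

Answer: COOOOOOCCOOOCC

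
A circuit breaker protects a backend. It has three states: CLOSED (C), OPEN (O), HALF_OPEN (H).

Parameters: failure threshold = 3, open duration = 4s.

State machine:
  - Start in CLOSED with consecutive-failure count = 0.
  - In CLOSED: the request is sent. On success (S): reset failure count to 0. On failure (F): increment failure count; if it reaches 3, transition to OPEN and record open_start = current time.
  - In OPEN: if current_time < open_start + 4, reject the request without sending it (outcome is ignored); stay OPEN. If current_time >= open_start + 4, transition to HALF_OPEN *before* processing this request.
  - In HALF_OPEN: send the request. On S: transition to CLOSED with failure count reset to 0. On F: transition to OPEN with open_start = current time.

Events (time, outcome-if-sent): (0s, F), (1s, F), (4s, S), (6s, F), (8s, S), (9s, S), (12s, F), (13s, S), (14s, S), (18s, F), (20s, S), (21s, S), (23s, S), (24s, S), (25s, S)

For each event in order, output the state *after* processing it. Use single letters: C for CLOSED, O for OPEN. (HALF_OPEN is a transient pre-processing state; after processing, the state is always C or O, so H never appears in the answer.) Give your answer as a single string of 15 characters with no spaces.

State after each event:
  event#1 t=0s outcome=F: state=CLOSED
  event#2 t=1s outcome=F: state=CLOSED
  event#3 t=4s outcome=S: state=CLOSED
  event#4 t=6s outcome=F: state=CLOSED
  event#5 t=8s outcome=S: state=CLOSED
  event#6 t=9s outcome=S: state=CLOSED
  event#7 t=12s outcome=F: state=CLOSED
  event#8 t=13s outcome=S: state=CLOSED
  event#9 t=14s outcome=S: state=CLOSED
  event#10 t=18s outcome=F: state=CLOSED
  event#11 t=20s outcome=S: state=CLOSED
  event#12 t=21s outcome=S: state=CLOSED
  event#13 t=23s outcome=S: state=CLOSED
  event#14 t=24s outcome=S: state=CLOSED
  event#15 t=25s outcome=S: state=CLOSED

Answer: CCCCCCCCCCCCCCC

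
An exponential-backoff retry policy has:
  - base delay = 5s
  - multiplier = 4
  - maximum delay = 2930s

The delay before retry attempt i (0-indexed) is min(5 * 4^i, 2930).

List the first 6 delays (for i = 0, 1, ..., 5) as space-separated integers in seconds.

Answer: 5 20 80 320 1280 2930

Derivation:
Computing each delay:
  i=0: min(5*4^0, 2930) = 5
  i=1: min(5*4^1, 2930) = 20
  i=2: min(5*4^2, 2930) = 80
  i=3: min(5*4^3, 2930) = 320
  i=4: min(5*4^4, 2930) = 1280
  i=5: min(5*4^5, 2930) = 2930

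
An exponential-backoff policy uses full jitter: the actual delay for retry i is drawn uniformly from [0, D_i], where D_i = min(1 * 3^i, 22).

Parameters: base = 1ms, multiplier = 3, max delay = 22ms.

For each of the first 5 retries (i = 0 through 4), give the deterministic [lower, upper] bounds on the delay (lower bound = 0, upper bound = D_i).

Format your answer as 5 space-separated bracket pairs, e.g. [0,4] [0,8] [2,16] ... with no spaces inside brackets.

Answer: [0,1] [0,3] [0,9] [0,22] [0,22]

Derivation:
Computing bounds per retry:
  i=0: D_i=min(1*3^0,22)=1, bounds=[0,1]
  i=1: D_i=min(1*3^1,22)=3, bounds=[0,3]
  i=2: D_i=min(1*3^2,22)=9, bounds=[0,9]
  i=3: D_i=min(1*3^3,22)=22, bounds=[0,22]
  i=4: D_i=min(1*3^4,22)=22, bounds=[0,22]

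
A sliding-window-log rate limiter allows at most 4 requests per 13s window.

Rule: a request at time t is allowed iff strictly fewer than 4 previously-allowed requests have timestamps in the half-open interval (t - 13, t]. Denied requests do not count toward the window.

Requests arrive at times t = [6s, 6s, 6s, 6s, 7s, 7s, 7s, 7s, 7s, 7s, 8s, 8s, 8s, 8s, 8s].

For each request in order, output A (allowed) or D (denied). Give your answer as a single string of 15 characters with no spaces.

Answer: AAAADDDDDDDDDDD

Derivation:
Tracking allowed requests in the window:
  req#1 t=6s: ALLOW
  req#2 t=6s: ALLOW
  req#3 t=6s: ALLOW
  req#4 t=6s: ALLOW
  req#5 t=7s: DENY
  req#6 t=7s: DENY
  req#7 t=7s: DENY
  req#8 t=7s: DENY
  req#9 t=7s: DENY
  req#10 t=7s: DENY
  req#11 t=8s: DENY
  req#12 t=8s: DENY
  req#13 t=8s: DENY
  req#14 t=8s: DENY
  req#15 t=8s: DENY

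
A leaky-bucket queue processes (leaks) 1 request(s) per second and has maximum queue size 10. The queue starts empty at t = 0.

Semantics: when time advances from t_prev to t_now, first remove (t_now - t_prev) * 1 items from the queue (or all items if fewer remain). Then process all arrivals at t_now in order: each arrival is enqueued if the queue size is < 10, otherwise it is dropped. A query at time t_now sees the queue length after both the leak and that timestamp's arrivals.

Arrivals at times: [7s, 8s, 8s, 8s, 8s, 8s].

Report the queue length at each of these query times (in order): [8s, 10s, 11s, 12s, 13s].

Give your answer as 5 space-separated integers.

Answer: 5 3 2 1 0

Derivation:
Queue lengths at query times:
  query t=8s: backlog = 5
  query t=10s: backlog = 3
  query t=11s: backlog = 2
  query t=12s: backlog = 1
  query t=13s: backlog = 0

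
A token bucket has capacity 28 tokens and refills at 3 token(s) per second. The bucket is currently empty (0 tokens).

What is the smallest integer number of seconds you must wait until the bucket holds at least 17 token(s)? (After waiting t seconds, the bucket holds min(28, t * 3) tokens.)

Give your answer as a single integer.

Answer: 6

Derivation:
Need t * 3 >= 17, so t >= 17/3.
Smallest integer t = ceil(17/3) = 6.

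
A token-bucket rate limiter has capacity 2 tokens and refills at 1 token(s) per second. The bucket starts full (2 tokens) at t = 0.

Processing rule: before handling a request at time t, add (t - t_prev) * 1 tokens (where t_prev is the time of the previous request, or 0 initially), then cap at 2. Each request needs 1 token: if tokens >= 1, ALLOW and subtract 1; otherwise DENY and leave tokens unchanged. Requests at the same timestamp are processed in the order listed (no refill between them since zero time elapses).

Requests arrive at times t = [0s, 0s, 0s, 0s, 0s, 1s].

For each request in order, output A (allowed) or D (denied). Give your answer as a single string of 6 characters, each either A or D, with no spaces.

Answer: AADDDA

Derivation:
Simulating step by step:
  req#1 t=0s: ALLOW
  req#2 t=0s: ALLOW
  req#3 t=0s: DENY
  req#4 t=0s: DENY
  req#5 t=0s: DENY
  req#6 t=1s: ALLOW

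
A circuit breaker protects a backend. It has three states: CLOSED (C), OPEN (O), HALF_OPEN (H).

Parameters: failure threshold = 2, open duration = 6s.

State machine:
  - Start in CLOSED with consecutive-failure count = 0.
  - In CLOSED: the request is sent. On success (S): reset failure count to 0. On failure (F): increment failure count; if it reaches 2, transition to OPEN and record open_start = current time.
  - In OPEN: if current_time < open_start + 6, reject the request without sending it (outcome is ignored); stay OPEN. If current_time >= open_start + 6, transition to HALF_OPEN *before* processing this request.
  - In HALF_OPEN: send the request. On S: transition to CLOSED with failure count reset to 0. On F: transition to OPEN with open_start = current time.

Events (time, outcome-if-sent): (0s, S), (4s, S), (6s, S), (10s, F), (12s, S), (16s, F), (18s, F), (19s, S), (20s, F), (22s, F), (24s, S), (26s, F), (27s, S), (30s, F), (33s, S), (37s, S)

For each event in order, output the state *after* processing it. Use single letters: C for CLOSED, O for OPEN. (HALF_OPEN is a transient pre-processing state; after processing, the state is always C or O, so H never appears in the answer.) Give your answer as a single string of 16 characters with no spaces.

Answer: CCCCCCOOOOCCCCCC

Derivation:
State after each event:
  event#1 t=0s outcome=S: state=CLOSED
  event#2 t=4s outcome=S: state=CLOSED
  event#3 t=6s outcome=S: state=CLOSED
  event#4 t=10s outcome=F: state=CLOSED
  event#5 t=12s outcome=S: state=CLOSED
  event#6 t=16s outcome=F: state=CLOSED
  event#7 t=18s outcome=F: state=OPEN
  event#8 t=19s outcome=S: state=OPEN
  event#9 t=20s outcome=F: state=OPEN
  event#10 t=22s outcome=F: state=OPEN
  event#11 t=24s outcome=S: state=CLOSED
  event#12 t=26s outcome=F: state=CLOSED
  event#13 t=27s outcome=S: state=CLOSED
  event#14 t=30s outcome=F: state=CLOSED
  event#15 t=33s outcome=S: state=CLOSED
  event#16 t=37s outcome=S: state=CLOSED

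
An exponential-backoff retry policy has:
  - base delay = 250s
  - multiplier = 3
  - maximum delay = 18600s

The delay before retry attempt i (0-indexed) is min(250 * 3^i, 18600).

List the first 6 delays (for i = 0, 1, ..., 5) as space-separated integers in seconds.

Answer: 250 750 2250 6750 18600 18600

Derivation:
Computing each delay:
  i=0: min(250*3^0, 18600) = 250
  i=1: min(250*3^1, 18600) = 750
  i=2: min(250*3^2, 18600) = 2250
  i=3: min(250*3^3, 18600) = 6750
  i=4: min(250*3^4, 18600) = 18600
  i=5: min(250*3^5, 18600) = 18600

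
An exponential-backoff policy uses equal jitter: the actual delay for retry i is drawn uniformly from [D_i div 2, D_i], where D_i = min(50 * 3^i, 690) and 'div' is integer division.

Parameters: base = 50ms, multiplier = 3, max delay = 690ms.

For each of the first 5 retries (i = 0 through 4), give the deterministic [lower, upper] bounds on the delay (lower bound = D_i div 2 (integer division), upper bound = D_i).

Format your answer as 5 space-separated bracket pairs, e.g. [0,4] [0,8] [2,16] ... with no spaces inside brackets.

Computing bounds per retry:
  i=0: D_i=min(50*3^0,690)=50, bounds=[25,50]
  i=1: D_i=min(50*3^1,690)=150, bounds=[75,150]
  i=2: D_i=min(50*3^2,690)=450, bounds=[225,450]
  i=3: D_i=min(50*3^3,690)=690, bounds=[345,690]
  i=4: D_i=min(50*3^4,690)=690, bounds=[345,690]

Answer: [25,50] [75,150] [225,450] [345,690] [345,690]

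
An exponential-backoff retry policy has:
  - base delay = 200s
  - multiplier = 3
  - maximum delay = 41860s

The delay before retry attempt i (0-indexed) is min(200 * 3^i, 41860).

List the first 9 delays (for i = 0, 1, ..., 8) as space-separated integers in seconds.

Computing each delay:
  i=0: min(200*3^0, 41860) = 200
  i=1: min(200*3^1, 41860) = 600
  i=2: min(200*3^2, 41860) = 1800
  i=3: min(200*3^3, 41860) = 5400
  i=4: min(200*3^4, 41860) = 16200
  i=5: min(200*3^5, 41860) = 41860
  i=6: min(200*3^6, 41860) = 41860
  i=7: min(200*3^7, 41860) = 41860
  i=8: min(200*3^8, 41860) = 41860

Answer: 200 600 1800 5400 16200 41860 41860 41860 41860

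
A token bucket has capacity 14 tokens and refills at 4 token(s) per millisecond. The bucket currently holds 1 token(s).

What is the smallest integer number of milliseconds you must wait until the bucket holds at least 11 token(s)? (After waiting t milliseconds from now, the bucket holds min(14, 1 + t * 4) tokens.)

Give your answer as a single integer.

Need 1 + t * 4 >= 11, so t >= 10/4.
Smallest integer t = ceil(10/4) = 3.

Answer: 3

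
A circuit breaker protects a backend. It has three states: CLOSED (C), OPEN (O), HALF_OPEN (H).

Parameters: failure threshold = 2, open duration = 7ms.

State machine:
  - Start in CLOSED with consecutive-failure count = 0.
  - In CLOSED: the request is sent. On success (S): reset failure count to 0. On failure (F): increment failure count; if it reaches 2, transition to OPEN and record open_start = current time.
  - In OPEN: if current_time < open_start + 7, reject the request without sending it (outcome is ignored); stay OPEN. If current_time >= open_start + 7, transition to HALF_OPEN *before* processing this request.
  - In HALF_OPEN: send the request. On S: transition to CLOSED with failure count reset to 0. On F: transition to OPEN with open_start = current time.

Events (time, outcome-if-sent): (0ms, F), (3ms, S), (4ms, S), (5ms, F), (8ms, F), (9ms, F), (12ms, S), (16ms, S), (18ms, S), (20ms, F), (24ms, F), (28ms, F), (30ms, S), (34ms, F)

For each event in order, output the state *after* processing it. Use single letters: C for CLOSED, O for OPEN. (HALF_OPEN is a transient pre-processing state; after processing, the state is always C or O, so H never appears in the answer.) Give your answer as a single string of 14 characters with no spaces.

State after each event:
  event#1 t=0ms outcome=F: state=CLOSED
  event#2 t=3ms outcome=S: state=CLOSED
  event#3 t=4ms outcome=S: state=CLOSED
  event#4 t=5ms outcome=F: state=CLOSED
  event#5 t=8ms outcome=F: state=OPEN
  event#6 t=9ms outcome=F: state=OPEN
  event#7 t=12ms outcome=S: state=OPEN
  event#8 t=16ms outcome=S: state=CLOSED
  event#9 t=18ms outcome=S: state=CLOSED
  event#10 t=20ms outcome=F: state=CLOSED
  event#11 t=24ms outcome=F: state=OPEN
  event#12 t=28ms outcome=F: state=OPEN
  event#13 t=30ms outcome=S: state=OPEN
  event#14 t=34ms outcome=F: state=OPEN

Answer: CCCCOOOCCCOOOO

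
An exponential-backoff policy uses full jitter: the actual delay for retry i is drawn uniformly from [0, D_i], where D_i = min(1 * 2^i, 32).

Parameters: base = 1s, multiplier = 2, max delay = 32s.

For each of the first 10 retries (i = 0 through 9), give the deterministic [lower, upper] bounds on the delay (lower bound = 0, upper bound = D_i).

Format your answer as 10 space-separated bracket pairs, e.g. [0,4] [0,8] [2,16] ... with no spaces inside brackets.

Answer: [0,1] [0,2] [0,4] [0,8] [0,16] [0,32] [0,32] [0,32] [0,32] [0,32]

Derivation:
Computing bounds per retry:
  i=0: D_i=min(1*2^0,32)=1, bounds=[0,1]
  i=1: D_i=min(1*2^1,32)=2, bounds=[0,2]
  i=2: D_i=min(1*2^2,32)=4, bounds=[0,4]
  i=3: D_i=min(1*2^3,32)=8, bounds=[0,8]
  i=4: D_i=min(1*2^4,32)=16, bounds=[0,16]
  i=5: D_i=min(1*2^5,32)=32, bounds=[0,32]
  i=6: D_i=min(1*2^6,32)=32, bounds=[0,32]
  i=7: D_i=min(1*2^7,32)=32, bounds=[0,32]
  i=8: D_i=min(1*2^8,32)=32, bounds=[0,32]
  i=9: D_i=min(1*2^9,32)=32, bounds=[0,32]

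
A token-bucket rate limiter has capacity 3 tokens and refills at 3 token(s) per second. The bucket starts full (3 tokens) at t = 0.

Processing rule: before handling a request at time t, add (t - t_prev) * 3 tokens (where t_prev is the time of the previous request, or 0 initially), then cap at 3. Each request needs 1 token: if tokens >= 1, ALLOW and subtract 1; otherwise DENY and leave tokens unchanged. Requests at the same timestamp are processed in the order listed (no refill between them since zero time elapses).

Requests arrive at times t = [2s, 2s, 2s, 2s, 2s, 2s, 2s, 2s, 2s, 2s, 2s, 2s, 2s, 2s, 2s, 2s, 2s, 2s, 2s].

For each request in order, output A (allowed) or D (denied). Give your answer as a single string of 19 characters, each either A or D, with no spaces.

Simulating step by step:
  req#1 t=2s: ALLOW
  req#2 t=2s: ALLOW
  req#3 t=2s: ALLOW
  req#4 t=2s: DENY
  req#5 t=2s: DENY
  req#6 t=2s: DENY
  req#7 t=2s: DENY
  req#8 t=2s: DENY
  req#9 t=2s: DENY
  req#10 t=2s: DENY
  req#11 t=2s: DENY
  req#12 t=2s: DENY
  req#13 t=2s: DENY
  req#14 t=2s: DENY
  req#15 t=2s: DENY
  req#16 t=2s: DENY
  req#17 t=2s: DENY
  req#18 t=2s: DENY
  req#19 t=2s: DENY

Answer: AAADDDDDDDDDDDDDDDD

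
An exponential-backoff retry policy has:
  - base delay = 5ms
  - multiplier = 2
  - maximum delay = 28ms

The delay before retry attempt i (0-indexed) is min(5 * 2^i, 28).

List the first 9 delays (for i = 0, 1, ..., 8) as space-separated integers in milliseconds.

Computing each delay:
  i=0: min(5*2^0, 28) = 5
  i=1: min(5*2^1, 28) = 10
  i=2: min(5*2^2, 28) = 20
  i=3: min(5*2^3, 28) = 28
  i=4: min(5*2^4, 28) = 28
  i=5: min(5*2^5, 28) = 28
  i=6: min(5*2^6, 28) = 28
  i=7: min(5*2^7, 28) = 28
  i=8: min(5*2^8, 28) = 28

Answer: 5 10 20 28 28 28 28 28 28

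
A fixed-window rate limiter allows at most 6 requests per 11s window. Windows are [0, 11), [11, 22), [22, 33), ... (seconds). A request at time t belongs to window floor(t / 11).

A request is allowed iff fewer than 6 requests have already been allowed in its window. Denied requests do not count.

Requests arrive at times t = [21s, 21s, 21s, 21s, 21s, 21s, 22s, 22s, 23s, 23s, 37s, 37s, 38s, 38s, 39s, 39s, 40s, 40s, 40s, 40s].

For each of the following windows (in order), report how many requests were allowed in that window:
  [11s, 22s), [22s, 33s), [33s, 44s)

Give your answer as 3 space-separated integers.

Processing requests:
  req#1 t=21s (window 1): ALLOW
  req#2 t=21s (window 1): ALLOW
  req#3 t=21s (window 1): ALLOW
  req#4 t=21s (window 1): ALLOW
  req#5 t=21s (window 1): ALLOW
  req#6 t=21s (window 1): ALLOW
  req#7 t=22s (window 2): ALLOW
  req#8 t=22s (window 2): ALLOW
  req#9 t=23s (window 2): ALLOW
  req#10 t=23s (window 2): ALLOW
  req#11 t=37s (window 3): ALLOW
  req#12 t=37s (window 3): ALLOW
  req#13 t=38s (window 3): ALLOW
  req#14 t=38s (window 3): ALLOW
  req#15 t=39s (window 3): ALLOW
  req#16 t=39s (window 3): ALLOW
  req#17 t=40s (window 3): DENY
  req#18 t=40s (window 3): DENY
  req#19 t=40s (window 3): DENY
  req#20 t=40s (window 3): DENY

Allowed counts by window: 6 4 6

Answer: 6 4 6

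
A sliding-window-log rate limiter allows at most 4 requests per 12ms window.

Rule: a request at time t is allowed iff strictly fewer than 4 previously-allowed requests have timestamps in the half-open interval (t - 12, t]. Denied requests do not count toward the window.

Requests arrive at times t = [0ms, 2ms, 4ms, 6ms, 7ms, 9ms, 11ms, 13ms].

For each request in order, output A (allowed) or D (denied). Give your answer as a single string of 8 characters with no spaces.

Tracking allowed requests in the window:
  req#1 t=0ms: ALLOW
  req#2 t=2ms: ALLOW
  req#3 t=4ms: ALLOW
  req#4 t=6ms: ALLOW
  req#5 t=7ms: DENY
  req#6 t=9ms: DENY
  req#7 t=11ms: DENY
  req#8 t=13ms: ALLOW

Answer: AAAADDDA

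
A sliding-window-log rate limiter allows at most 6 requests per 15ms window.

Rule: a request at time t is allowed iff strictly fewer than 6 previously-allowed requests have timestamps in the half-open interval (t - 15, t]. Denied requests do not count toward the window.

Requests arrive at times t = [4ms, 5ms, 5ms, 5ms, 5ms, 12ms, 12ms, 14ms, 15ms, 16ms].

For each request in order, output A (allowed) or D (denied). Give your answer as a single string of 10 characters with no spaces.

Answer: AAAAAADDDD

Derivation:
Tracking allowed requests in the window:
  req#1 t=4ms: ALLOW
  req#2 t=5ms: ALLOW
  req#3 t=5ms: ALLOW
  req#4 t=5ms: ALLOW
  req#5 t=5ms: ALLOW
  req#6 t=12ms: ALLOW
  req#7 t=12ms: DENY
  req#8 t=14ms: DENY
  req#9 t=15ms: DENY
  req#10 t=16ms: DENY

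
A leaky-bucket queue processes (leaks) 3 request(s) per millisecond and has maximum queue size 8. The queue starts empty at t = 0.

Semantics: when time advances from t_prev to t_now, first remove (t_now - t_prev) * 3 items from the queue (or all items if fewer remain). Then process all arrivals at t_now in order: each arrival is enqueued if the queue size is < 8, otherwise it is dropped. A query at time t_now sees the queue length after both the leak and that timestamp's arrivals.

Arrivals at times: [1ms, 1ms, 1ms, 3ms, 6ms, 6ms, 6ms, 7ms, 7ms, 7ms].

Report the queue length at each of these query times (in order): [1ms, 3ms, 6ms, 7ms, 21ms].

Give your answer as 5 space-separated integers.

Answer: 3 1 3 3 0

Derivation:
Queue lengths at query times:
  query t=1ms: backlog = 3
  query t=3ms: backlog = 1
  query t=6ms: backlog = 3
  query t=7ms: backlog = 3
  query t=21ms: backlog = 0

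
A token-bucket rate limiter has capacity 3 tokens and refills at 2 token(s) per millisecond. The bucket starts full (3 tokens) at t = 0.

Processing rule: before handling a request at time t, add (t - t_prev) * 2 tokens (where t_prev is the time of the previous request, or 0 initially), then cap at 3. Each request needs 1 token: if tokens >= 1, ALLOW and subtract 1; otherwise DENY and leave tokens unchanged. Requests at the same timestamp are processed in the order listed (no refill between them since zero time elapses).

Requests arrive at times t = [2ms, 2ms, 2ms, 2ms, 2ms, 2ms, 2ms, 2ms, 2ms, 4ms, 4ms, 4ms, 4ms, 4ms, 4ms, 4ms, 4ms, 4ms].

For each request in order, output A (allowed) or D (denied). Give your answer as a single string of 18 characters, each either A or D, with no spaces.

Simulating step by step:
  req#1 t=2ms: ALLOW
  req#2 t=2ms: ALLOW
  req#3 t=2ms: ALLOW
  req#4 t=2ms: DENY
  req#5 t=2ms: DENY
  req#6 t=2ms: DENY
  req#7 t=2ms: DENY
  req#8 t=2ms: DENY
  req#9 t=2ms: DENY
  req#10 t=4ms: ALLOW
  req#11 t=4ms: ALLOW
  req#12 t=4ms: ALLOW
  req#13 t=4ms: DENY
  req#14 t=4ms: DENY
  req#15 t=4ms: DENY
  req#16 t=4ms: DENY
  req#17 t=4ms: DENY
  req#18 t=4ms: DENY

Answer: AAADDDDDDAAADDDDDD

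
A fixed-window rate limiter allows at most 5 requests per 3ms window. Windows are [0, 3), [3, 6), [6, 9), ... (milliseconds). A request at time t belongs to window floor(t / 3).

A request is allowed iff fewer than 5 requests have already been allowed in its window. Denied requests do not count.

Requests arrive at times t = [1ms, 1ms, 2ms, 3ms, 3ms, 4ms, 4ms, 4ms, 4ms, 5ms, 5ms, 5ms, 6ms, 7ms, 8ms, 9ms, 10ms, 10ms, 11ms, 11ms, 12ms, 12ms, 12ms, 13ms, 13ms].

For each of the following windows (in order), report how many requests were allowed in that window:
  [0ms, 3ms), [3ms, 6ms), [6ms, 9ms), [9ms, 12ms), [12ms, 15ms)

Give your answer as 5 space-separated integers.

Answer: 3 5 3 5 5

Derivation:
Processing requests:
  req#1 t=1ms (window 0): ALLOW
  req#2 t=1ms (window 0): ALLOW
  req#3 t=2ms (window 0): ALLOW
  req#4 t=3ms (window 1): ALLOW
  req#5 t=3ms (window 1): ALLOW
  req#6 t=4ms (window 1): ALLOW
  req#7 t=4ms (window 1): ALLOW
  req#8 t=4ms (window 1): ALLOW
  req#9 t=4ms (window 1): DENY
  req#10 t=5ms (window 1): DENY
  req#11 t=5ms (window 1): DENY
  req#12 t=5ms (window 1): DENY
  req#13 t=6ms (window 2): ALLOW
  req#14 t=7ms (window 2): ALLOW
  req#15 t=8ms (window 2): ALLOW
  req#16 t=9ms (window 3): ALLOW
  req#17 t=10ms (window 3): ALLOW
  req#18 t=10ms (window 3): ALLOW
  req#19 t=11ms (window 3): ALLOW
  req#20 t=11ms (window 3): ALLOW
  req#21 t=12ms (window 4): ALLOW
  req#22 t=12ms (window 4): ALLOW
  req#23 t=12ms (window 4): ALLOW
  req#24 t=13ms (window 4): ALLOW
  req#25 t=13ms (window 4): ALLOW

Allowed counts by window: 3 5 3 5 5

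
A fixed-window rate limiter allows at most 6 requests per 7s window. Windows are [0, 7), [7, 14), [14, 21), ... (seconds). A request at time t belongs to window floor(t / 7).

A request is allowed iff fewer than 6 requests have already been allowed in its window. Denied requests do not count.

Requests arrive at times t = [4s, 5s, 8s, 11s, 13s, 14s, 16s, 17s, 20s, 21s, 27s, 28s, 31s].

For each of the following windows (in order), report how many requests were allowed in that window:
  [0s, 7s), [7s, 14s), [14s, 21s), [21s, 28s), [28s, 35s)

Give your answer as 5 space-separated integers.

Processing requests:
  req#1 t=4s (window 0): ALLOW
  req#2 t=5s (window 0): ALLOW
  req#3 t=8s (window 1): ALLOW
  req#4 t=11s (window 1): ALLOW
  req#5 t=13s (window 1): ALLOW
  req#6 t=14s (window 2): ALLOW
  req#7 t=16s (window 2): ALLOW
  req#8 t=17s (window 2): ALLOW
  req#9 t=20s (window 2): ALLOW
  req#10 t=21s (window 3): ALLOW
  req#11 t=27s (window 3): ALLOW
  req#12 t=28s (window 4): ALLOW
  req#13 t=31s (window 4): ALLOW

Allowed counts by window: 2 3 4 2 2

Answer: 2 3 4 2 2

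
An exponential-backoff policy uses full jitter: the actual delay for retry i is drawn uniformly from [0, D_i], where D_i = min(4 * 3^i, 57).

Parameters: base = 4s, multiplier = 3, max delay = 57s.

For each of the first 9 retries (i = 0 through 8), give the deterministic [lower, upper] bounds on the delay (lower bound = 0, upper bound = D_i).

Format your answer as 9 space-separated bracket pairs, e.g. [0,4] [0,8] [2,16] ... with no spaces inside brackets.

Computing bounds per retry:
  i=0: D_i=min(4*3^0,57)=4, bounds=[0,4]
  i=1: D_i=min(4*3^1,57)=12, bounds=[0,12]
  i=2: D_i=min(4*3^2,57)=36, bounds=[0,36]
  i=3: D_i=min(4*3^3,57)=57, bounds=[0,57]
  i=4: D_i=min(4*3^4,57)=57, bounds=[0,57]
  i=5: D_i=min(4*3^5,57)=57, bounds=[0,57]
  i=6: D_i=min(4*3^6,57)=57, bounds=[0,57]
  i=7: D_i=min(4*3^7,57)=57, bounds=[0,57]
  i=8: D_i=min(4*3^8,57)=57, bounds=[0,57]

Answer: [0,4] [0,12] [0,36] [0,57] [0,57] [0,57] [0,57] [0,57] [0,57]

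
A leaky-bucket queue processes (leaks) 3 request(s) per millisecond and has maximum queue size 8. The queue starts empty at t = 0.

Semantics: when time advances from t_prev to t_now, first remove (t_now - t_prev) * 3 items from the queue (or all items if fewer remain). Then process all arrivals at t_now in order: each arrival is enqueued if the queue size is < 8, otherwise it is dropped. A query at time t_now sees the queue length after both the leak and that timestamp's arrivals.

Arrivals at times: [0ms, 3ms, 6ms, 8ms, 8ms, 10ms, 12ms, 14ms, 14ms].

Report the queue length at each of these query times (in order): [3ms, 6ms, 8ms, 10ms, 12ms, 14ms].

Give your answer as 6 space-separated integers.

Queue lengths at query times:
  query t=3ms: backlog = 1
  query t=6ms: backlog = 1
  query t=8ms: backlog = 2
  query t=10ms: backlog = 1
  query t=12ms: backlog = 1
  query t=14ms: backlog = 2

Answer: 1 1 2 1 1 2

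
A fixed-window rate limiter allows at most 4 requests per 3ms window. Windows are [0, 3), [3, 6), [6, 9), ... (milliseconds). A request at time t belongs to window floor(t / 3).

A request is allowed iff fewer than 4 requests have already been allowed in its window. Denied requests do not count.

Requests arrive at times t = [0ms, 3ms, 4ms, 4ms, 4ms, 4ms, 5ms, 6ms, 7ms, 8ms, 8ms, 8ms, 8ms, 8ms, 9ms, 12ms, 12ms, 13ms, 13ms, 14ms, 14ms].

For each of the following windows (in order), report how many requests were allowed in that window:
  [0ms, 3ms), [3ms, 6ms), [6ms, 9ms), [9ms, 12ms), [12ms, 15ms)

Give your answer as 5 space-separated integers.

Processing requests:
  req#1 t=0ms (window 0): ALLOW
  req#2 t=3ms (window 1): ALLOW
  req#3 t=4ms (window 1): ALLOW
  req#4 t=4ms (window 1): ALLOW
  req#5 t=4ms (window 1): ALLOW
  req#6 t=4ms (window 1): DENY
  req#7 t=5ms (window 1): DENY
  req#8 t=6ms (window 2): ALLOW
  req#9 t=7ms (window 2): ALLOW
  req#10 t=8ms (window 2): ALLOW
  req#11 t=8ms (window 2): ALLOW
  req#12 t=8ms (window 2): DENY
  req#13 t=8ms (window 2): DENY
  req#14 t=8ms (window 2): DENY
  req#15 t=9ms (window 3): ALLOW
  req#16 t=12ms (window 4): ALLOW
  req#17 t=12ms (window 4): ALLOW
  req#18 t=13ms (window 4): ALLOW
  req#19 t=13ms (window 4): ALLOW
  req#20 t=14ms (window 4): DENY
  req#21 t=14ms (window 4): DENY

Allowed counts by window: 1 4 4 1 4

Answer: 1 4 4 1 4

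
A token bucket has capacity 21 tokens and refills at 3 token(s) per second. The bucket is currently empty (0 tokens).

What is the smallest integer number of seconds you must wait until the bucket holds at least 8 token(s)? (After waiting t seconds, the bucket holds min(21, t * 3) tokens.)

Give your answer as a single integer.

Need t * 3 >= 8, so t >= 8/3.
Smallest integer t = ceil(8/3) = 3.

Answer: 3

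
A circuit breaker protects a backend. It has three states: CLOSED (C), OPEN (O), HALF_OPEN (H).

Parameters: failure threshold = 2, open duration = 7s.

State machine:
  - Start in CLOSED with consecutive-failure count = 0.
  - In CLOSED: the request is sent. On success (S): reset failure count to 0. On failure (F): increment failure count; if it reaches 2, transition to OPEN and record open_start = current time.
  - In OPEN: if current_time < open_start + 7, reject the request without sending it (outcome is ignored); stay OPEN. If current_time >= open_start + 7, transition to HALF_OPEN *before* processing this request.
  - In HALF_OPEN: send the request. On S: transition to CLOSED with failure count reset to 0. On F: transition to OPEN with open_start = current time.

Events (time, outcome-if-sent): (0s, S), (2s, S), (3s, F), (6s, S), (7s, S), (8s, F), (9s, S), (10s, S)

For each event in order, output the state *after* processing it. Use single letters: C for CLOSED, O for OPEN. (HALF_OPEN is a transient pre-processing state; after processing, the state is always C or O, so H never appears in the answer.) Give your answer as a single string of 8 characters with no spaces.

State after each event:
  event#1 t=0s outcome=S: state=CLOSED
  event#2 t=2s outcome=S: state=CLOSED
  event#3 t=3s outcome=F: state=CLOSED
  event#4 t=6s outcome=S: state=CLOSED
  event#5 t=7s outcome=S: state=CLOSED
  event#6 t=8s outcome=F: state=CLOSED
  event#7 t=9s outcome=S: state=CLOSED
  event#8 t=10s outcome=S: state=CLOSED

Answer: CCCCCCCC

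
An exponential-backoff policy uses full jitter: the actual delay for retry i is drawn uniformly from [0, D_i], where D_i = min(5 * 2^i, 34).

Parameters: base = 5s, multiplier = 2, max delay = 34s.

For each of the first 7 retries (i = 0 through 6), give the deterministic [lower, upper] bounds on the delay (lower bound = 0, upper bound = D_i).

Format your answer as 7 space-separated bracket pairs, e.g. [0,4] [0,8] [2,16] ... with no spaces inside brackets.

Answer: [0,5] [0,10] [0,20] [0,34] [0,34] [0,34] [0,34]

Derivation:
Computing bounds per retry:
  i=0: D_i=min(5*2^0,34)=5, bounds=[0,5]
  i=1: D_i=min(5*2^1,34)=10, bounds=[0,10]
  i=2: D_i=min(5*2^2,34)=20, bounds=[0,20]
  i=3: D_i=min(5*2^3,34)=34, bounds=[0,34]
  i=4: D_i=min(5*2^4,34)=34, bounds=[0,34]
  i=5: D_i=min(5*2^5,34)=34, bounds=[0,34]
  i=6: D_i=min(5*2^6,34)=34, bounds=[0,34]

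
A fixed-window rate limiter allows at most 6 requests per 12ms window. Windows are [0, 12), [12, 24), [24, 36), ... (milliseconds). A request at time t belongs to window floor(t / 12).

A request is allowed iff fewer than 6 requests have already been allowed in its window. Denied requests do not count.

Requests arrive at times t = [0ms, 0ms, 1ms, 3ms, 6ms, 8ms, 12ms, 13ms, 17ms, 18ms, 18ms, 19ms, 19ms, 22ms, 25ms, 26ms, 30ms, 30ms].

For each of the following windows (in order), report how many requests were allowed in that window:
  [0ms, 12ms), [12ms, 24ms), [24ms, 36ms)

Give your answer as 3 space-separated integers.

Answer: 6 6 4

Derivation:
Processing requests:
  req#1 t=0ms (window 0): ALLOW
  req#2 t=0ms (window 0): ALLOW
  req#3 t=1ms (window 0): ALLOW
  req#4 t=3ms (window 0): ALLOW
  req#5 t=6ms (window 0): ALLOW
  req#6 t=8ms (window 0): ALLOW
  req#7 t=12ms (window 1): ALLOW
  req#8 t=13ms (window 1): ALLOW
  req#9 t=17ms (window 1): ALLOW
  req#10 t=18ms (window 1): ALLOW
  req#11 t=18ms (window 1): ALLOW
  req#12 t=19ms (window 1): ALLOW
  req#13 t=19ms (window 1): DENY
  req#14 t=22ms (window 1): DENY
  req#15 t=25ms (window 2): ALLOW
  req#16 t=26ms (window 2): ALLOW
  req#17 t=30ms (window 2): ALLOW
  req#18 t=30ms (window 2): ALLOW

Allowed counts by window: 6 6 4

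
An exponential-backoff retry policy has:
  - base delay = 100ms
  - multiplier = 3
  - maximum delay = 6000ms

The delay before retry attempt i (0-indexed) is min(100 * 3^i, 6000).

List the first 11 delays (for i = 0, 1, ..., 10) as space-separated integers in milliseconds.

Computing each delay:
  i=0: min(100*3^0, 6000) = 100
  i=1: min(100*3^1, 6000) = 300
  i=2: min(100*3^2, 6000) = 900
  i=3: min(100*3^3, 6000) = 2700
  i=4: min(100*3^4, 6000) = 6000
  i=5: min(100*3^5, 6000) = 6000
  i=6: min(100*3^6, 6000) = 6000
  i=7: min(100*3^7, 6000) = 6000
  i=8: min(100*3^8, 6000) = 6000
  i=9: min(100*3^9, 6000) = 6000
  i=10: min(100*3^10, 6000) = 6000

Answer: 100 300 900 2700 6000 6000 6000 6000 6000 6000 6000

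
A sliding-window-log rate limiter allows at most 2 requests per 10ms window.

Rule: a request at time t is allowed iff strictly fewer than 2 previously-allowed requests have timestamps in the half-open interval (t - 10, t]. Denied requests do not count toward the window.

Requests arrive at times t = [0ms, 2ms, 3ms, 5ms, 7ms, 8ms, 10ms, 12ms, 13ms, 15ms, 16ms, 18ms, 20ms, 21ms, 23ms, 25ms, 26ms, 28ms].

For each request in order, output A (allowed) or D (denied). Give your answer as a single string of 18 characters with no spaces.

Tracking allowed requests in the window:
  req#1 t=0ms: ALLOW
  req#2 t=2ms: ALLOW
  req#3 t=3ms: DENY
  req#4 t=5ms: DENY
  req#5 t=7ms: DENY
  req#6 t=8ms: DENY
  req#7 t=10ms: ALLOW
  req#8 t=12ms: ALLOW
  req#9 t=13ms: DENY
  req#10 t=15ms: DENY
  req#11 t=16ms: DENY
  req#12 t=18ms: DENY
  req#13 t=20ms: ALLOW
  req#14 t=21ms: DENY
  req#15 t=23ms: ALLOW
  req#16 t=25ms: DENY
  req#17 t=26ms: DENY
  req#18 t=28ms: DENY

Answer: AADDDDAADDDDADADDD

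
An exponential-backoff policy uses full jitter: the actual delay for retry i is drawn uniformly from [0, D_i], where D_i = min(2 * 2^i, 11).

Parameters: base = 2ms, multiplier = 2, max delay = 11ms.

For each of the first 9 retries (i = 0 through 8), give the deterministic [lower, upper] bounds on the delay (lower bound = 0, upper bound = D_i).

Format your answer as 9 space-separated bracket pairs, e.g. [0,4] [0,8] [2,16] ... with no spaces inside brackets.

Answer: [0,2] [0,4] [0,8] [0,11] [0,11] [0,11] [0,11] [0,11] [0,11]

Derivation:
Computing bounds per retry:
  i=0: D_i=min(2*2^0,11)=2, bounds=[0,2]
  i=1: D_i=min(2*2^1,11)=4, bounds=[0,4]
  i=2: D_i=min(2*2^2,11)=8, bounds=[0,8]
  i=3: D_i=min(2*2^3,11)=11, bounds=[0,11]
  i=4: D_i=min(2*2^4,11)=11, bounds=[0,11]
  i=5: D_i=min(2*2^5,11)=11, bounds=[0,11]
  i=6: D_i=min(2*2^6,11)=11, bounds=[0,11]
  i=7: D_i=min(2*2^7,11)=11, bounds=[0,11]
  i=8: D_i=min(2*2^8,11)=11, bounds=[0,11]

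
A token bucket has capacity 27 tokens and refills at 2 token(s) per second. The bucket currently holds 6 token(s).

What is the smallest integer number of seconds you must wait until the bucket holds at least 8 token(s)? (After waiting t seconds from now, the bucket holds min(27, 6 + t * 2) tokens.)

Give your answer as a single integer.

Need 6 + t * 2 >= 8, so t >= 2/2.
Smallest integer t = ceil(2/2) = 1.

Answer: 1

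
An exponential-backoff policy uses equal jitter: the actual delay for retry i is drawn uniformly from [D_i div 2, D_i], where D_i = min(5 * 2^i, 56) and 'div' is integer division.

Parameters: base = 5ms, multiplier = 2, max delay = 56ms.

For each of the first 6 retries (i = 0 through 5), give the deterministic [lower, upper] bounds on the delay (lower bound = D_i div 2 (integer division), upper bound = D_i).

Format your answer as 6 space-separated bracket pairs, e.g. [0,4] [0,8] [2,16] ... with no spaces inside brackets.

Computing bounds per retry:
  i=0: D_i=min(5*2^0,56)=5, bounds=[2,5]
  i=1: D_i=min(5*2^1,56)=10, bounds=[5,10]
  i=2: D_i=min(5*2^2,56)=20, bounds=[10,20]
  i=3: D_i=min(5*2^3,56)=40, bounds=[20,40]
  i=4: D_i=min(5*2^4,56)=56, bounds=[28,56]
  i=5: D_i=min(5*2^5,56)=56, bounds=[28,56]

Answer: [2,5] [5,10] [10,20] [20,40] [28,56] [28,56]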